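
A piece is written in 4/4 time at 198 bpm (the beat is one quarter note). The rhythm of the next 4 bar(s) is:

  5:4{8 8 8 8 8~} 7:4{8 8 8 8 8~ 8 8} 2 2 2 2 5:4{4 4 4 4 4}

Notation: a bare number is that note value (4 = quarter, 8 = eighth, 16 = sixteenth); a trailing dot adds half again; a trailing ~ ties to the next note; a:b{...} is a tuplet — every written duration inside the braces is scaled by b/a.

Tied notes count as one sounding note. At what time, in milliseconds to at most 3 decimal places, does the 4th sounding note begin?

1. 0.0ms @ 0 + 121.212ms (2/5)
2. 121.212ms @ 2/5 + 121.212ms (2/5)
3. 242.424ms @ 4/5 + 121.212ms (2/5)
4. 363.636ms @ 6/5 + 121.212ms (2/5)
5. 484.848ms @ 8/5 + 207.792ms (24/35)
6. 692.641ms @ 16/7 + 86.58ms (2/7)
7. 779.221ms @ 18/7 + 86.58ms (2/7)
8. 865.801ms @ 20/7 + 86.58ms (2/7)
9. 952.381ms @ 22/7 + 173.16ms (4/7)
10. 1125.541ms @ 26/7 + 86.58ms (2/7)
11. 1212.121ms @ 4 + 606.061ms (2)
12. 1818.182ms @ 6 + 606.061ms (2)
13. 2424.242ms @ 8 + 606.061ms (2)
14. 3030.303ms @ 10 + 606.061ms (2)
15. 3636.364ms @ 12 + 242.424ms (4/5)
16. 3878.788ms @ 64/5 + 242.424ms (4/5)
17. 4121.212ms @ 68/5 + 242.424ms (4/5)
18. 4363.636ms @ 72/5 + 242.424ms (4/5)
19. 4606.061ms @ 76/5 + 242.424ms (4/5)

note 4 onset = 6/5b = 363.636ms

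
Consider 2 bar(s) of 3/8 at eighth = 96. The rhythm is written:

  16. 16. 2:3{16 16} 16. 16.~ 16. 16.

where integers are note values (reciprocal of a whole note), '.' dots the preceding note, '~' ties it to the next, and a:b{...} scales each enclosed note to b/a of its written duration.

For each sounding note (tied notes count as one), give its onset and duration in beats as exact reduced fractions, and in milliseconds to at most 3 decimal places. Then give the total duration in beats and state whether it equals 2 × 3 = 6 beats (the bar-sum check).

1) 0.0ms=0b +468.75ms=3/4b
2) 468.75ms=3/4b +468.75ms=3/4b
3) 937.5ms=3/2b +468.75ms=3/4b
4) 1406.25ms=9/4b +468.75ms=3/4b
5) 1875.0ms=3b +468.75ms=3/4b
6) 2343.75ms=15/4b +937.5ms=3/2b
7) 3281.25ms=21/4b +468.75ms=3/4b
Σ=6b of 6 (96bpm 3/8) — PASS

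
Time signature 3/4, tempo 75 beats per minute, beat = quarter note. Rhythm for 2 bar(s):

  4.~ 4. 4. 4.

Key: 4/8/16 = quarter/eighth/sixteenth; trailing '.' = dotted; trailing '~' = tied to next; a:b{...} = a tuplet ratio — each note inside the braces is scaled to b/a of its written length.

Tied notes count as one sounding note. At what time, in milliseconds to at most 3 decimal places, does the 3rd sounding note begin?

note 3 onset = 9/2b = 3600.0ms

1. 0.0ms @ 0 + 2400.0ms (3)
2. 2400.0ms @ 3 + 1200.0ms (3/2)
3. 3600.0ms @ 9/2 + 1200.0ms (3/2)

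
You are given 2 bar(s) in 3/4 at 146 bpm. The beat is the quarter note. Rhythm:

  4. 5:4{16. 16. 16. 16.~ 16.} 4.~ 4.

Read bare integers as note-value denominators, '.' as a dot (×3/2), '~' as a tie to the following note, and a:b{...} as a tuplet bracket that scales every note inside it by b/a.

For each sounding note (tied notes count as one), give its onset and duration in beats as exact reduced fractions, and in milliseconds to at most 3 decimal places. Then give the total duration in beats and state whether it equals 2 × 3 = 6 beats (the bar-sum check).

1) 0.0ms=0b +616.438ms=3/2b
2) 616.438ms=3/2b +123.288ms=3/10b
3) 739.726ms=9/5b +123.288ms=3/10b
4) 863.014ms=21/10b +123.288ms=3/10b
5) 986.301ms=12/5b +246.575ms=3/5b
6) 1232.877ms=3b +1232.877ms=3b
Σ=6b of 6 (146bpm 3/4) — PASS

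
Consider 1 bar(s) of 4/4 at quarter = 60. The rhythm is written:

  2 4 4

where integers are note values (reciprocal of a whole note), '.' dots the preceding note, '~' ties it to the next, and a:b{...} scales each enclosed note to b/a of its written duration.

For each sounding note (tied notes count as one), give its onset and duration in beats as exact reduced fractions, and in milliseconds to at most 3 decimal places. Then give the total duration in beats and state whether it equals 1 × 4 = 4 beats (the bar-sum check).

1) 0.0ms=0b +2000.0ms=2b
2) 2000.0ms=2b +1000.0ms=1b
3) 3000.0ms=3b +1000.0ms=1b
Σ=4b of 4 (60bpm 4/4) — PASS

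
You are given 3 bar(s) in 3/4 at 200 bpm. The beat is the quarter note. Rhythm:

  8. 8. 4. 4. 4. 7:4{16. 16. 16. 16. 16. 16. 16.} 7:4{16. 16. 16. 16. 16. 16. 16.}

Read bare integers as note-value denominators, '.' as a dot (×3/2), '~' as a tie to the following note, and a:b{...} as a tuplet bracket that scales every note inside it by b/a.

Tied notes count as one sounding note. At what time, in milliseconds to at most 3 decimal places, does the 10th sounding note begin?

note 10 onset = 48/7b = 2057.143ms

1. 0.0ms @ 0 + 225.0ms (3/4)
2. 225.0ms @ 3/4 + 225.0ms (3/4)
3. 450.0ms @ 3/2 + 450.0ms (3/2)
4. 900.0ms @ 3 + 450.0ms (3/2)
5. 1350.0ms @ 9/2 + 450.0ms (3/2)
6. 1800.0ms @ 6 + 64.286ms (3/14)
7. 1864.286ms @ 87/14 + 64.286ms (3/14)
8. 1928.571ms @ 45/7 + 64.286ms (3/14)
9. 1992.857ms @ 93/14 + 64.286ms (3/14)
10. 2057.143ms @ 48/7 + 64.286ms (3/14)
11. 2121.429ms @ 99/14 + 64.286ms (3/14)
12. 2185.714ms @ 51/7 + 64.286ms (3/14)
13. 2250.0ms @ 15/2 + 64.286ms (3/14)
14. 2314.286ms @ 54/7 + 64.286ms (3/14)
15. 2378.571ms @ 111/14 + 64.286ms (3/14)
16. 2442.857ms @ 57/7 + 64.286ms (3/14)
17. 2507.143ms @ 117/14 + 64.286ms (3/14)
18. 2571.429ms @ 60/7 + 64.286ms (3/14)
19. 2635.714ms @ 123/14 + 64.286ms (3/14)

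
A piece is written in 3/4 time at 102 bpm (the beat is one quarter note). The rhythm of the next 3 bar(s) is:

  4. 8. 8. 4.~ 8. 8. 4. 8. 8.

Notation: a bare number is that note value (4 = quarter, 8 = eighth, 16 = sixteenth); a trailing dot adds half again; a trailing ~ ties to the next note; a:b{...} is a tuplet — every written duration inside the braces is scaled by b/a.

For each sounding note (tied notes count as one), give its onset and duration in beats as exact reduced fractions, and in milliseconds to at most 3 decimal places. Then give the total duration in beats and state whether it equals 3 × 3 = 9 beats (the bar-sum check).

1) 0.0ms=0b +882.353ms=3/2b
2) 882.353ms=3/2b +441.176ms=3/4b
3) 1323.529ms=9/4b +441.176ms=3/4b
4) 1764.706ms=3b +1323.529ms=9/4b
5) 3088.235ms=21/4b +441.176ms=3/4b
6) 3529.412ms=6b +882.353ms=3/2b
7) 4411.765ms=15/2b +441.176ms=3/4b
8) 4852.941ms=33/4b +441.176ms=3/4b
Σ=9b of 9 (102bpm 3/4) — PASS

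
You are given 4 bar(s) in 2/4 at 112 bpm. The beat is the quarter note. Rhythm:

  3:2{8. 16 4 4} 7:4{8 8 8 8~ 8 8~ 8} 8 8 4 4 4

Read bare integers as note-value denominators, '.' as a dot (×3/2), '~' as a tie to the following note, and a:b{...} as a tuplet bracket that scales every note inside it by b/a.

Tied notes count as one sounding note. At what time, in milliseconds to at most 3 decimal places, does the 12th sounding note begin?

1. 0.0ms @ 0 + 267.857ms (1/2)
2. 267.857ms @ 1/2 + 89.286ms (1/6)
3. 357.143ms @ 2/3 + 357.143ms (2/3)
4. 714.286ms @ 4/3 + 357.143ms (2/3)
5. 1071.429ms @ 2 + 153.061ms (2/7)
6. 1224.49ms @ 16/7 + 153.061ms (2/7)
7. 1377.551ms @ 18/7 + 153.061ms (2/7)
8. 1530.612ms @ 20/7 + 306.122ms (4/7)
9. 1836.735ms @ 24/7 + 306.122ms (4/7)
10. 2142.857ms @ 4 + 267.857ms (1/2)
11. 2410.714ms @ 9/2 + 267.857ms (1/2)
12. 2678.571ms @ 5 + 535.714ms (1)
13. 3214.286ms @ 6 + 535.714ms (1)
14. 3750.0ms @ 7 + 535.714ms (1)

note 12 onset = 5b = 2678.571ms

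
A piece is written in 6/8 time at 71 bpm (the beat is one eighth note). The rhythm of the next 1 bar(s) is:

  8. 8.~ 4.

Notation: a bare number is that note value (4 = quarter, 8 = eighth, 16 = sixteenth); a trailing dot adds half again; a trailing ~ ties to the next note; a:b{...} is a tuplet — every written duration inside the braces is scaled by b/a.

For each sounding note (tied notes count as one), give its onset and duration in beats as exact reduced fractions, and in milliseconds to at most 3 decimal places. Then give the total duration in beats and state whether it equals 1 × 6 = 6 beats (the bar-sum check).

1) 0.0ms=0b +1267.606ms=3/2b
2) 1267.606ms=3/2b +3802.817ms=9/2b
Σ=6b of 6 (71bpm 6/8) — PASS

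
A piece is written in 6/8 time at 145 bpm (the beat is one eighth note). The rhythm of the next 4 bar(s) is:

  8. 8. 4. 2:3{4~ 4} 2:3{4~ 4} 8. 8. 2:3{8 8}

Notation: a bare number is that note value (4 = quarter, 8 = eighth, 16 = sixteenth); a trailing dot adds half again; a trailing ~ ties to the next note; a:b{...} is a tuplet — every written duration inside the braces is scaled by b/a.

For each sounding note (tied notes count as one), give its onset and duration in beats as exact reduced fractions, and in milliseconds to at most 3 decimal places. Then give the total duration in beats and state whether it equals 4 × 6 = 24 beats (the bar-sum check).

1) 0.0ms=0b +620.69ms=3/2b
2) 620.69ms=3/2b +620.69ms=3/2b
3) 1241.379ms=3b +1241.379ms=3b
4) 2482.759ms=6b +2482.759ms=6b
5) 4965.517ms=12b +2482.759ms=6b
6) 7448.276ms=18b +620.69ms=3/2b
7) 8068.966ms=39/2b +620.69ms=3/2b
8) 8689.655ms=21b +620.69ms=3/2b
9) 9310.345ms=45/2b +620.69ms=3/2b
Σ=24b of 24 (145bpm 6/8) — PASS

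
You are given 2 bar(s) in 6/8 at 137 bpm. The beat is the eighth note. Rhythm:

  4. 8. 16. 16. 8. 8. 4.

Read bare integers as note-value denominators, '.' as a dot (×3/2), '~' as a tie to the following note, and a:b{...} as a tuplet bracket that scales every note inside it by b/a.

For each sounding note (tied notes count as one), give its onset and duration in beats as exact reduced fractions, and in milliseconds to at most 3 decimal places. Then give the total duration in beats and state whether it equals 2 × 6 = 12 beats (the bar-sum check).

1) 0.0ms=0b +1313.869ms=3b
2) 1313.869ms=3b +656.934ms=3/2b
3) 1970.803ms=9/2b +328.467ms=3/4b
4) 2299.27ms=21/4b +328.467ms=3/4b
5) 2627.737ms=6b +656.934ms=3/2b
6) 3284.672ms=15/2b +656.934ms=3/2b
7) 3941.606ms=9b +1313.869ms=3b
Σ=12b of 12 (137bpm 6/8) — PASS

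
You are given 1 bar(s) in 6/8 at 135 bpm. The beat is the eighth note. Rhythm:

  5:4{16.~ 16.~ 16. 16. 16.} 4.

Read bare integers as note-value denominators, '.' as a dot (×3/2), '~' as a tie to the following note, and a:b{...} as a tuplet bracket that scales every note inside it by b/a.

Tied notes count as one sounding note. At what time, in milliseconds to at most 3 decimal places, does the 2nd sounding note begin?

1. 0.0ms @ 0 + 800.0ms (9/5)
2. 800.0ms @ 9/5 + 266.667ms (3/5)
3. 1066.667ms @ 12/5 + 266.667ms (3/5)
4. 1333.333ms @ 3 + 1333.333ms (3)

note 2 onset = 9/5b = 800.0ms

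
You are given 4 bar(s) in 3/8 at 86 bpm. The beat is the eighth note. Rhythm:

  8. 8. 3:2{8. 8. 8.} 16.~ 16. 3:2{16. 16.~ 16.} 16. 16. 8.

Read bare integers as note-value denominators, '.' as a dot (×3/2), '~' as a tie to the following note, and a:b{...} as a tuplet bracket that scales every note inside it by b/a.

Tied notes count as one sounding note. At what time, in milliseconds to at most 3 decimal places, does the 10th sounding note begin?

1. 0.0ms @ 0 + 1046.512ms (3/2)
2. 1046.512ms @ 3/2 + 1046.512ms (3/2)
3. 2093.023ms @ 3 + 697.674ms (1)
4. 2790.698ms @ 4 + 697.674ms (1)
5. 3488.372ms @ 5 + 697.674ms (1)
6. 4186.047ms @ 6 + 1046.512ms (3/2)
7. 5232.558ms @ 15/2 + 348.837ms (1/2)
8. 5581.395ms @ 8 + 697.674ms (1)
9. 6279.07ms @ 9 + 523.256ms (3/4)
10. 6802.326ms @ 39/4 + 523.256ms (3/4)
11. 7325.581ms @ 21/2 + 1046.512ms (3/2)

note 10 onset = 39/4b = 6802.326ms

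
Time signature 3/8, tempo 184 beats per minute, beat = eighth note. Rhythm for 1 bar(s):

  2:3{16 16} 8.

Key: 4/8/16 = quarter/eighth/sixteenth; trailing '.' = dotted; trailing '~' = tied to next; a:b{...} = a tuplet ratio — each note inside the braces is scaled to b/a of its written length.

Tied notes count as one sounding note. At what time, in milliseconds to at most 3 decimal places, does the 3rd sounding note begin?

1. 0.0ms @ 0 + 244.565ms (3/4)
2. 244.565ms @ 3/4 + 244.565ms (3/4)
3. 489.13ms @ 3/2 + 489.13ms (3/2)

note 3 onset = 3/2b = 489.13ms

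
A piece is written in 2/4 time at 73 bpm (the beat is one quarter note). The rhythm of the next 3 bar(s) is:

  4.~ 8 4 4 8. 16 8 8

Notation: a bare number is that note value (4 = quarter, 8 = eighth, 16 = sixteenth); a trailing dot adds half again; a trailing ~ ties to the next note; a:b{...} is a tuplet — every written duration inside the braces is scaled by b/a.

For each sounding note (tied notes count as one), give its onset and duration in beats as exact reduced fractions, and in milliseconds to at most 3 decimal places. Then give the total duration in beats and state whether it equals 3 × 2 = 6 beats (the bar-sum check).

1) 0.0ms=0b +1643.836ms=2b
2) 1643.836ms=2b +821.918ms=1b
3) 2465.753ms=3b +821.918ms=1b
4) 3287.671ms=4b +616.438ms=3/4b
5) 3904.11ms=19/4b +205.479ms=1/4b
6) 4109.589ms=5b +410.959ms=1/2b
7) 4520.548ms=11/2b +410.959ms=1/2b
Σ=6b of 6 (73bpm 2/4) — PASS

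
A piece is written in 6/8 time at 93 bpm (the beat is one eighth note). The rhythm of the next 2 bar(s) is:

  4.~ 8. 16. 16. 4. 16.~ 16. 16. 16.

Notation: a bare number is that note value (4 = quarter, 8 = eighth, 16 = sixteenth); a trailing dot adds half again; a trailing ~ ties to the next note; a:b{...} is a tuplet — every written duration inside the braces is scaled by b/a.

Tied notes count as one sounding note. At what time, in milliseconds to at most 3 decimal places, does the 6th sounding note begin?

note 6 onset = 21/2b = 6774.194ms

1. 0.0ms @ 0 + 2903.226ms (9/2)
2. 2903.226ms @ 9/2 + 483.871ms (3/4)
3. 3387.097ms @ 21/4 + 483.871ms (3/4)
4. 3870.968ms @ 6 + 1935.484ms (3)
5. 5806.452ms @ 9 + 967.742ms (3/2)
6. 6774.194ms @ 21/2 + 483.871ms (3/4)
7. 7258.065ms @ 45/4 + 483.871ms (3/4)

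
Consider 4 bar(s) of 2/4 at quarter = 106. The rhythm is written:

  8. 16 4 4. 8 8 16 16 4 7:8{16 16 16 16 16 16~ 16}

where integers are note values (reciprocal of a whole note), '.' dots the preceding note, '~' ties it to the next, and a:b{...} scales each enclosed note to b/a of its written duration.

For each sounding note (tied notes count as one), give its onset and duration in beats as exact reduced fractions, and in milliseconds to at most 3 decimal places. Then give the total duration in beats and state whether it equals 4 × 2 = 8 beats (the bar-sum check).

1) 0.0ms=0b +424.528ms=3/4b
2) 424.528ms=3/4b +141.509ms=1/4b
3) 566.038ms=1b +566.038ms=1b
4) 1132.075ms=2b +849.057ms=3/2b
5) 1981.132ms=7/2b +283.019ms=1/2b
6) 2264.151ms=4b +283.019ms=1/2b
7) 2547.17ms=9/2b +141.509ms=1/4b
8) 2688.679ms=19/4b +141.509ms=1/4b
9) 2830.189ms=5b +566.038ms=1b
10) 3396.226ms=6b +161.725ms=2/7b
11) 3557.951ms=44/7b +161.725ms=2/7b
12) 3719.677ms=46/7b +161.725ms=2/7b
13) 3881.402ms=48/7b +161.725ms=2/7b
14) 4043.127ms=50/7b +161.725ms=2/7b
15) 4204.852ms=52/7b +323.45ms=4/7b
Σ=8b of 8 (106bpm 2/4) — PASS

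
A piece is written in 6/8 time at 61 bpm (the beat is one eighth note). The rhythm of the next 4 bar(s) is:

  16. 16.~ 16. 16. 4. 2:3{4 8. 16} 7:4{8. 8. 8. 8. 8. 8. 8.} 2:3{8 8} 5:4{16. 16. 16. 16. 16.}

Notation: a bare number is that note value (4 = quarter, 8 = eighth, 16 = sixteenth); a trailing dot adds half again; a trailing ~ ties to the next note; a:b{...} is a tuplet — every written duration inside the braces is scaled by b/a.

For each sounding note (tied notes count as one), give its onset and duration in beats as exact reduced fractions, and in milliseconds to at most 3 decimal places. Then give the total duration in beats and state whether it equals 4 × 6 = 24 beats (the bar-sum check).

1) 0.0ms=0b +737.705ms=3/4b
2) 737.705ms=3/4b +1475.41ms=3/2b
3) 2213.115ms=9/4b +737.705ms=3/4b
4) 2950.82ms=3b +2950.82ms=3b
5) 5901.639ms=6b +2950.82ms=3b
6) 8852.459ms=9b +2213.115ms=9/4b
7) 11065.574ms=45/4b +737.705ms=3/4b
8) 11803.279ms=12b +843.091ms=6/7b
9) 12646.37ms=90/7b +843.091ms=6/7b
10) 13489.461ms=96/7b +843.091ms=6/7b
11) 14332.553ms=102/7b +843.091ms=6/7b
12) 15175.644ms=108/7b +843.091ms=6/7b
13) 16018.735ms=114/7b +843.091ms=6/7b
14) 16861.827ms=120/7b +843.091ms=6/7b
15) 17704.918ms=18b +1475.41ms=3/2b
16) 19180.328ms=39/2b +1475.41ms=3/2b
17) 20655.738ms=21b +590.164ms=3/5b
18) 21245.902ms=108/5b +590.164ms=3/5b
19) 21836.066ms=111/5b +590.164ms=3/5b
20) 22426.23ms=114/5b +590.164ms=3/5b
21) 23016.393ms=117/5b +590.164ms=3/5b
Σ=24b of 24 (61bpm 6/8) — PASS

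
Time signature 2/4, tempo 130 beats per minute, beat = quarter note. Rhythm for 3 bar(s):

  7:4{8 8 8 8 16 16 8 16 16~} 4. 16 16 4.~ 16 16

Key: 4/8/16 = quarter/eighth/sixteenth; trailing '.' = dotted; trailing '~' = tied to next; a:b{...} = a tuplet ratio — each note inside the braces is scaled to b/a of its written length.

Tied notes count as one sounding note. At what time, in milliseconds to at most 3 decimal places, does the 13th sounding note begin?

note 13 onset = 23/4b = 2653.846ms

1. 0.0ms @ 0 + 131.868ms (2/7)
2. 131.868ms @ 2/7 + 131.868ms (2/7)
3. 263.736ms @ 4/7 + 131.868ms (2/7)
4. 395.604ms @ 6/7 + 131.868ms (2/7)
5. 527.473ms @ 8/7 + 65.934ms (1/7)
6. 593.407ms @ 9/7 + 65.934ms (1/7)
7. 659.341ms @ 10/7 + 131.868ms (2/7)
8. 791.209ms @ 12/7 + 65.934ms (1/7)
9. 857.143ms @ 13/7 + 758.242ms (23/14)
10. 1615.385ms @ 7/2 + 115.385ms (1/4)
11. 1730.769ms @ 15/4 + 115.385ms (1/4)
12. 1846.154ms @ 4 + 807.692ms (7/4)
13. 2653.846ms @ 23/4 + 115.385ms (1/4)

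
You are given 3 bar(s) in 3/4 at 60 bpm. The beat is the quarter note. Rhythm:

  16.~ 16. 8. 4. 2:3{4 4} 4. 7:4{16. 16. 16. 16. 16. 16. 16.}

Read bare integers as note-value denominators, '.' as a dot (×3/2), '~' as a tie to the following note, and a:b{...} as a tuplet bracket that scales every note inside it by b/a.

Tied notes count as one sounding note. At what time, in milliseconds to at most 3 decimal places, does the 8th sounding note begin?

note 8 onset = 54/7b = 7714.286ms

1. 0.0ms @ 0 + 750.0ms (3/4)
2. 750.0ms @ 3/4 + 750.0ms (3/4)
3. 1500.0ms @ 3/2 + 1500.0ms (3/2)
4. 3000.0ms @ 3 + 1500.0ms (3/2)
5. 4500.0ms @ 9/2 + 1500.0ms (3/2)
6. 6000.0ms @ 6 + 1500.0ms (3/2)
7. 7500.0ms @ 15/2 + 214.286ms (3/14)
8. 7714.286ms @ 54/7 + 214.286ms (3/14)
9. 7928.571ms @ 111/14 + 214.286ms (3/14)
10. 8142.857ms @ 57/7 + 214.286ms (3/14)
11. 8357.143ms @ 117/14 + 214.286ms (3/14)
12. 8571.429ms @ 60/7 + 214.286ms (3/14)
13. 8785.714ms @ 123/14 + 214.286ms (3/14)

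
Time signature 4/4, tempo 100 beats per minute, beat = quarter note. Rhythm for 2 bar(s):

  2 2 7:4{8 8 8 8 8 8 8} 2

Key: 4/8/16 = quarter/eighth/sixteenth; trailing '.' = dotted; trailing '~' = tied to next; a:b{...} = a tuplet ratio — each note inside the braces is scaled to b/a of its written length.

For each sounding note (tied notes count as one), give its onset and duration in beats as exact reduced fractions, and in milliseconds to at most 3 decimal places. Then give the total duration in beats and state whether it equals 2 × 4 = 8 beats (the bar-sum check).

1) 0.0ms=0b +1200.0ms=2b
2) 1200.0ms=2b +1200.0ms=2b
3) 2400.0ms=4b +171.429ms=2/7b
4) 2571.429ms=30/7b +171.429ms=2/7b
5) 2742.857ms=32/7b +171.429ms=2/7b
6) 2914.286ms=34/7b +171.429ms=2/7b
7) 3085.714ms=36/7b +171.429ms=2/7b
8) 3257.143ms=38/7b +171.429ms=2/7b
9) 3428.571ms=40/7b +171.429ms=2/7b
10) 3600.0ms=6b +1200.0ms=2b
Σ=8b of 8 (100bpm 4/4) — PASS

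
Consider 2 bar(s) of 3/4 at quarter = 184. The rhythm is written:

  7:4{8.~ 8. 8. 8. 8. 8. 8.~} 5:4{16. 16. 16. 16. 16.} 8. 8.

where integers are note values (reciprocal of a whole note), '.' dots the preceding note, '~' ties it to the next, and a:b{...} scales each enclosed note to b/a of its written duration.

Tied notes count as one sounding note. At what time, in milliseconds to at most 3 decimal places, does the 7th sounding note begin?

1. 0.0ms @ 0 + 279.503ms (6/7)
2. 279.503ms @ 6/7 + 139.752ms (3/7)
3. 419.255ms @ 9/7 + 139.752ms (3/7)
4. 559.006ms @ 12/7 + 139.752ms (3/7)
5. 698.758ms @ 15/7 + 139.752ms (3/7)
6. 838.509ms @ 18/7 + 237.578ms (51/70)
7. 1076.087ms @ 33/10 + 97.826ms (3/10)
8. 1173.913ms @ 18/5 + 97.826ms (3/10)
9. 1271.739ms @ 39/10 + 97.826ms (3/10)
10. 1369.565ms @ 21/5 + 97.826ms (3/10)
11. 1467.391ms @ 9/2 + 244.565ms (3/4)
12. 1711.957ms @ 21/4 + 244.565ms (3/4)

note 7 onset = 33/10b = 1076.087ms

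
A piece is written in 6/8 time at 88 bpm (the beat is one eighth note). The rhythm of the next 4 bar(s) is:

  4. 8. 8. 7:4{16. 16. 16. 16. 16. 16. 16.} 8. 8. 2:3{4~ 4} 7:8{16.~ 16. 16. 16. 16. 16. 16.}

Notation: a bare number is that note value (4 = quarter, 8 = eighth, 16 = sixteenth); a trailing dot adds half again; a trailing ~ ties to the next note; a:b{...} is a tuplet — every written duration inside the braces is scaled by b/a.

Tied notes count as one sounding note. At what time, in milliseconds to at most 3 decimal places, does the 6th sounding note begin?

note 6 onset = 48/7b = 4675.325ms

1. 0.0ms @ 0 + 2045.455ms (3)
2. 2045.455ms @ 3 + 1022.727ms (3/2)
3. 3068.182ms @ 9/2 + 1022.727ms (3/2)
4. 4090.909ms @ 6 + 292.208ms (3/7)
5. 4383.117ms @ 45/7 + 292.208ms (3/7)
6. 4675.325ms @ 48/7 + 292.208ms (3/7)
7. 4967.532ms @ 51/7 + 292.208ms (3/7)
8. 5259.74ms @ 54/7 + 292.208ms (3/7)
9. 5551.948ms @ 57/7 + 292.208ms (3/7)
10. 5844.156ms @ 60/7 + 292.208ms (3/7)
11. 6136.364ms @ 9 + 1022.727ms (3/2)
12. 7159.091ms @ 21/2 + 1022.727ms (3/2)
13. 8181.818ms @ 12 + 4090.909ms (6)
14. 12272.727ms @ 18 + 1168.831ms (12/7)
15. 13441.558ms @ 138/7 + 584.416ms (6/7)
16. 14025.974ms @ 144/7 + 584.416ms (6/7)
17. 14610.39ms @ 150/7 + 584.416ms (6/7)
18. 15194.805ms @ 156/7 + 584.416ms (6/7)
19. 15779.221ms @ 162/7 + 584.416ms (6/7)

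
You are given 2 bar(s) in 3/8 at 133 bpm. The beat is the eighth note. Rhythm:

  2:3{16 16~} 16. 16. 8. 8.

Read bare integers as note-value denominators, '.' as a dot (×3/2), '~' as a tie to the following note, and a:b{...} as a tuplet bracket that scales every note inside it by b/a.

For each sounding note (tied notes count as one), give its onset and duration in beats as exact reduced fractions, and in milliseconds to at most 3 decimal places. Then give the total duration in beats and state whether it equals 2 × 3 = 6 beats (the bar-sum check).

1) 0.0ms=0b +338.346ms=3/4b
2) 338.346ms=3/4b +676.692ms=3/2b
3) 1015.038ms=9/4b +338.346ms=3/4b
4) 1353.383ms=3b +676.692ms=3/2b
5) 2030.075ms=9/2b +676.692ms=3/2b
Σ=6b of 6 (133bpm 3/8) — PASS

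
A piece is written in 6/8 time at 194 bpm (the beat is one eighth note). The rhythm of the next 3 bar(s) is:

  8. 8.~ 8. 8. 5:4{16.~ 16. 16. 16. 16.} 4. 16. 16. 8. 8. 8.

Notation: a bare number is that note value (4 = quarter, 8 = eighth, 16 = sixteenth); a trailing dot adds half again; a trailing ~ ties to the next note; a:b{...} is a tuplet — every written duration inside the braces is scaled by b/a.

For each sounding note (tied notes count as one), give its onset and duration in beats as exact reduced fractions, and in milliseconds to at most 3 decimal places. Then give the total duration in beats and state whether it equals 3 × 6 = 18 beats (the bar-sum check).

1) 0.0ms=0b +463.918ms=3/2b
2) 463.918ms=3/2b +927.835ms=3b
3) 1391.753ms=9/2b +463.918ms=3/2b
4) 1855.67ms=6b +371.134ms=6/5b
5) 2226.804ms=36/5b +185.567ms=3/5b
6) 2412.371ms=39/5b +185.567ms=3/5b
7) 2597.938ms=42/5b +185.567ms=3/5b
8) 2783.505ms=9b +927.835ms=3b
9) 3711.34ms=12b +231.959ms=3/4b
10) 3943.299ms=51/4b +231.959ms=3/4b
11) 4175.258ms=27/2b +463.918ms=3/2b
12) 4639.175ms=15b +463.918ms=3/2b
13) 5103.093ms=33/2b +463.918ms=3/2b
Σ=18b of 18 (194bpm 6/8) — PASS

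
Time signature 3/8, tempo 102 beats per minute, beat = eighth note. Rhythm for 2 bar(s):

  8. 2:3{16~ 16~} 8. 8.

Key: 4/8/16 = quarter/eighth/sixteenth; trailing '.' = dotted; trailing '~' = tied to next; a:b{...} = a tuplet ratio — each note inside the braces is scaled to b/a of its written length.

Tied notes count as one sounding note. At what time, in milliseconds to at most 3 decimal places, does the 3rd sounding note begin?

note 3 onset = 9/2b = 2647.059ms

1. 0.0ms @ 0 + 882.353ms (3/2)
2. 882.353ms @ 3/2 + 1764.706ms (3)
3. 2647.059ms @ 9/2 + 882.353ms (3/2)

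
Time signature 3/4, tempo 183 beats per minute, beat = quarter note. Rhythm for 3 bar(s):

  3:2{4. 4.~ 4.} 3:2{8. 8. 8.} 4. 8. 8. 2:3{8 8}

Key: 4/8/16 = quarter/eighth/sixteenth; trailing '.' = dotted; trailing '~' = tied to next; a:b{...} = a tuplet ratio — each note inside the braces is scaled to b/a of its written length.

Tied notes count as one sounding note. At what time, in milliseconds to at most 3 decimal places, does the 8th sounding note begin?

1. 0.0ms @ 0 + 327.869ms (1)
2. 327.869ms @ 1 + 655.738ms (2)
3. 983.607ms @ 3 + 163.934ms (1/2)
4. 1147.541ms @ 7/2 + 163.934ms (1/2)
5. 1311.475ms @ 4 + 163.934ms (1/2)
6. 1475.41ms @ 9/2 + 491.803ms (3/2)
7. 1967.213ms @ 6 + 245.902ms (3/4)
8. 2213.115ms @ 27/4 + 245.902ms (3/4)
9. 2459.016ms @ 15/2 + 245.902ms (3/4)
10. 2704.918ms @ 33/4 + 245.902ms (3/4)

note 8 onset = 27/4b = 2213.115ms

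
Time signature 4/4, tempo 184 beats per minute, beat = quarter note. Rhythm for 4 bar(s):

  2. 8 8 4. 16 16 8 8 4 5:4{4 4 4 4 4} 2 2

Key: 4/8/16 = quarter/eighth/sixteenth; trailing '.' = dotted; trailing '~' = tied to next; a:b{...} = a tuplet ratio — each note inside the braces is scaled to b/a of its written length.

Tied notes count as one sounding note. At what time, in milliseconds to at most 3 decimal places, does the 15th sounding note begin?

note 15 onset = 12b = 3913.043ms

1. 0.0ms @ 0 + 978.261ms (3)
2. 978.261ms @ 3 + 163.043ms (1/2)
3. 1141.304ms @ 7/2 + 163.043ms (1/2)
4. 1304.348ms @ 4 + 489.13ms (3/2)
5. 1793.478ms @ 11/2 + 81.522ms (1/4)
6. 1875.0ms @ 23/4 + 81.522ms (1/4)
7. 1956.522ms @ 6 + 163.043ms (1/2)
8. 2119.565ms @ 13/2 + 163.043ms (1/2)
9. 2282.609ms @ 7 + 326.087ms (1)
10. 2608.696ms @ 8 + 260.87ms (4/5)
11. 2869.565ms @ 44/5 + 260.87ms (4/5)
12. 3130.435ms @ 48/5 + 260.87ms (4/5)
13. 3391.304ms @ 52/5 + 260.87ms (4/5)
14. 3652.174ms @ 56/5 + 260.87ms (4/5)
15. 3913.043ms @ 12 + 652.174ms (2)
16. 4565.217ms @ 14 + 652.174ms (2)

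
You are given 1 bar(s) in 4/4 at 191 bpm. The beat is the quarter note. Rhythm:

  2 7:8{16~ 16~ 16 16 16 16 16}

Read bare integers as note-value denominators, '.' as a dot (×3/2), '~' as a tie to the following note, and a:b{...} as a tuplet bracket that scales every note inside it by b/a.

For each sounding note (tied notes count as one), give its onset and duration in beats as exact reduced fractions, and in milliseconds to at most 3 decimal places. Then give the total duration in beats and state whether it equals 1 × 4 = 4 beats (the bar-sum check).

1) 0.0ms=0b +628.272ms=2b
2) 628.272ms=2b +269.26ms=6/7b
3) 897.532ms=20/7b +89.753ms=2/7b
4) 987.285ms=22/7b +89.753ms=2/7b
5) 1077.038ms=24/7b +89.753ms=2/7b
6) 1166.791ms=26/7b +89.753ms=2/7b
Σ=4b of 4 (191bpm 4/4) — PASS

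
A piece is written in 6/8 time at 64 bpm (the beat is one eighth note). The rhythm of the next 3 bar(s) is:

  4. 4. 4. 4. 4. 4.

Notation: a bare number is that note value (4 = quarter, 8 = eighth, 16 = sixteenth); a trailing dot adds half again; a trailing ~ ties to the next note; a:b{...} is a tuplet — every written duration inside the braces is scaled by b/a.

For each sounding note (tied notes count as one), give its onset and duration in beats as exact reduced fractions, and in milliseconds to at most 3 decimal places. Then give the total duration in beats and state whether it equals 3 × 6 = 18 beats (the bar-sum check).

1) 0.0ms=0b +2812.5ms=3b
2) 2812.5ms=3b +2812.5ms=3b
3) 5625.0ms=6b +2812.5ms=3b
4) 8437.5ms=9b +2812.5ms=3b
5) 11250.0ms=12b +2812.5ms=3b
6) 14062.5ms=15b +2812.5ms=3b
Σ=18b of 18 (64bpm 6/8) — PASS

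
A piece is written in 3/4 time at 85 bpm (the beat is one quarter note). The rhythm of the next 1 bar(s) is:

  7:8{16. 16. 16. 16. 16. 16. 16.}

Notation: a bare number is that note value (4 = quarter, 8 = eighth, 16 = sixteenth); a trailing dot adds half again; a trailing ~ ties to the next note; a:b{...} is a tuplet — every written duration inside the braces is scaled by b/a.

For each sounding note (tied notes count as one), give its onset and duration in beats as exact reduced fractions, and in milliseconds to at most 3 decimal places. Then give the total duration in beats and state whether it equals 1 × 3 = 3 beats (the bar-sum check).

1) 0.0ms=0b +302.521ms=3/7b
2) 302.521ms=3/7b +302.521ms=3/7b
3) 605.042ms=6/7b +302.521ms=3/7b
4) 907.563ms=9/7b +302.521ms=3/7b
5) 1210.084ms=12/7b +302.521ms=3/7b
6) 1512.605ms=15/7b +302.521ms=3/7b
7) 1815.126ms=18/7b +302.521ms=3/7b
Σ=3b of 3 (85bpm 3/4) — PASS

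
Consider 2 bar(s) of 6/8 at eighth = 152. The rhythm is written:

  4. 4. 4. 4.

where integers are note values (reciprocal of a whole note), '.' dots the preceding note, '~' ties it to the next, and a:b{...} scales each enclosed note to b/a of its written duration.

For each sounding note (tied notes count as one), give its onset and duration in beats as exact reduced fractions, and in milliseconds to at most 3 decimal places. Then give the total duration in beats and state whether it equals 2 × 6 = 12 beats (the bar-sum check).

1) 0.0ms=0b +1184.211ms=3b
2) 1184.211ms=3b +1184.211ms=3b
3) 2368.421ms=6b +1184.211ms=3b
4) 3552.632ms=9b +1184.211ms=3b
Σ=12b of 12 (152bpm 6/8) — PASS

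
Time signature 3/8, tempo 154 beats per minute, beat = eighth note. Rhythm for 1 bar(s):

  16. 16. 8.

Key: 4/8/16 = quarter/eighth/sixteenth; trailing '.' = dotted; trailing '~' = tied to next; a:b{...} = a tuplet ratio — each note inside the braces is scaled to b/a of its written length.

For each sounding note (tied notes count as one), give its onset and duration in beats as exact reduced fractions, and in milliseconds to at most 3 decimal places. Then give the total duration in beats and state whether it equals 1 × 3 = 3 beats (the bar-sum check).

1) 0.0ms=0b +292.208ms=3/4b
2) 292.208ms=3/4b +292.208ms=3/4b
3) 584.416ms=3/2b +584.416ms=3/2b
Σ=3b of 3 (154bpm 3/8) — PASS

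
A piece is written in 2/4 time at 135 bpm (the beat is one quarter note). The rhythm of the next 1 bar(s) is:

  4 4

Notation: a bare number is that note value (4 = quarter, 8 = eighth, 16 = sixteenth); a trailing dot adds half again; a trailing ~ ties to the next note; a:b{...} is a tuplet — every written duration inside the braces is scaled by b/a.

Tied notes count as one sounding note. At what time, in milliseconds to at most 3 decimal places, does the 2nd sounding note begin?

1. 0.0ms @ 0 + 444.444ms (1)
2. 444.444ms @ 1 + 444.444ms (1)

note 2 onset = 1b = 444.444ms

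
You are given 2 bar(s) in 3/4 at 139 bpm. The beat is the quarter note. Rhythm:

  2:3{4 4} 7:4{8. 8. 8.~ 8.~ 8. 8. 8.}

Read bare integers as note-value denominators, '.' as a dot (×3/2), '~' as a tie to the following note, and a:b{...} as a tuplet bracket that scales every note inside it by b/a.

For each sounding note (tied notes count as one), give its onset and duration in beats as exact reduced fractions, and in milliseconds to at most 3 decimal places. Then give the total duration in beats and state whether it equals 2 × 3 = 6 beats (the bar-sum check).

1) 0.0ms=0b +647.482ms=3/2b
2) 647.482ms=3/2b +647.482ms=3/2b
3) 1294.964ms=3b +184.995ms=3/7b
4) 1479.959ms=24/7b +184.995ms=3/7b
5) 1664.954ms=27/7b +554.985ms=9/7b
6) 2219.938ms=36/7b +184.995ms=3/7b
7) 2404.933ms=39/7b +184.995ms=3/7b
Σ=6b of 6 (139bpm 3/4) — PASS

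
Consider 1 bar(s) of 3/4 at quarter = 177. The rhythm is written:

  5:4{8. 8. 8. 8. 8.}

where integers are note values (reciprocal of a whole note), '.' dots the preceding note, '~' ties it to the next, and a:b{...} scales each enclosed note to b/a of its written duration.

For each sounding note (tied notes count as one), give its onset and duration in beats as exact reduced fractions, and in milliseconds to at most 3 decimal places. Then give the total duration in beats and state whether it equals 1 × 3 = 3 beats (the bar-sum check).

1) 0.0ms=0b +203.39ms=3/5b
2) 203.39ms=3/5b +203.39ms=3/5b
3) 406.78ms=6/5b +203.39ms=3/5b
4) 610.169ms=9/5b +203.39ms=3/5b
5) 813.559ms=12/5b +203.39ms=3/5b
Σ=3b of 3 (177bpm 3/4) — PASS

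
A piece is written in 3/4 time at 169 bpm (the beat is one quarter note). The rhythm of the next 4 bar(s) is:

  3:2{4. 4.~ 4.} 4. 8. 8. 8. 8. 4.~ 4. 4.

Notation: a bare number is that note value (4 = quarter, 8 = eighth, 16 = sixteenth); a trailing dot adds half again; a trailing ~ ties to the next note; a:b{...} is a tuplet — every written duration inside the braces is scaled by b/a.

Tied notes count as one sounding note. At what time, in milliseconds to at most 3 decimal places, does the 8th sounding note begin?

1. 0.0ms @ 0 + 355.03ms (1)
2. 355.03ms @ 1 + 710.059ms (2)
3. 1065.089ms @ 3 + 532.544ms (3/2)
4. 1597.633ms @ 9/2 + 266.272ms (3/4)
5. 1863.905ms @ 21/4 + 266.272ms (3/4)
6. 2130.178ms @ 6 + 266.272ms (3/4)
7. 2396.45ms @ 27/4 + 266.272ms (3/4)
8. 2662.722ms @ 15/2 + 1065.089ms (3)
9. 3727.811ms @ 21/2 + 532.544ms (3/2)

note 8 onset = 15/2b = 2662.722ms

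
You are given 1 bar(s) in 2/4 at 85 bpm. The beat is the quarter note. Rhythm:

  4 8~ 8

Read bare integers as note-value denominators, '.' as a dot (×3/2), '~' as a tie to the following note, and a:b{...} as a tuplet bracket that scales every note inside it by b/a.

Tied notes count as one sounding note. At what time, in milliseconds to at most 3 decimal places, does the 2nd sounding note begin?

note 2 onset = 1b = 705.882ms

1. 0.0ms @ 0 + 705.882ms (1)
2. 705.882ms @ 1 + 705.882ms (1)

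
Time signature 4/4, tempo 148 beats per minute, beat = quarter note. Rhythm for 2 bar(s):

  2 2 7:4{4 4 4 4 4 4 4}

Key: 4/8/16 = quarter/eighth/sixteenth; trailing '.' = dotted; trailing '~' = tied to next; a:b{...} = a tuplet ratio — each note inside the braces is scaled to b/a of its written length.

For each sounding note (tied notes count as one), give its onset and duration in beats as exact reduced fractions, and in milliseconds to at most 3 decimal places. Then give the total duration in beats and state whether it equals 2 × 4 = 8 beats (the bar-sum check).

1) 0.0ms=0b +810.811ms=2b
2) 810.811ms=2b +810.811ms=2b
3) 1621.622ms=4b +231.66ms=4/7b
4) 1853.282ms=32/7b +231.66ms=4/7b
5) 2084.942ms=36/7b +231.66ms=4/7b
6) 2316.602ms=40/7b +231.66ms=4/7b
7) 2548.263ms=44/7b +231.66ms=4/7b
8) 2779.923ms=48/7b +231.66ms=4/7b
9) 3011.583ms=52/7b +231.66ms=4/7b
Σ=8b of 8 (148bpm 4/4) — PASS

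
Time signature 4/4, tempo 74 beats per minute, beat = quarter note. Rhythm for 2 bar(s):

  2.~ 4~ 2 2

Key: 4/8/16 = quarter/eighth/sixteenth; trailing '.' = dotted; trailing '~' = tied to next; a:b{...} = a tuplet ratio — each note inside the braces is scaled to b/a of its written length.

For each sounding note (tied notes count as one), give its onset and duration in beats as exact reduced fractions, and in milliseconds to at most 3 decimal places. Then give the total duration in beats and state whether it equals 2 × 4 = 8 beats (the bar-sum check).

1) 0.0ms=0b +4864.865ms=6b
2) 4864.865ms=6b +1621.622ms=2b
Σ=8b of 8 (74bpm 4/4) — PASS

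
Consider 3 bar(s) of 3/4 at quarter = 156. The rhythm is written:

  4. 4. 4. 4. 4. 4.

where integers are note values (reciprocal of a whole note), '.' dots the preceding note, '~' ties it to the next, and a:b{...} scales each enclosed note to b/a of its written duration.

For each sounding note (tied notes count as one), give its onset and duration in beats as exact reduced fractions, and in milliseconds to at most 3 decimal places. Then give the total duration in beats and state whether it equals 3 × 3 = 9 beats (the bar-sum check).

1) 0.0ms=0b +576.923ms=3/2b
2) 576.923ms=3/2b +576.923ms=3/2b
3) 1153.846ms=3b +576.923ms=3/2b
4) 1730.769ms=9/2b +576.923ms=3/2b
5) 2307.692ms=6b +576.923ms=3/2b
6) 2884.615ms=15/2b +576.923ms=3/2b
Σ=9b of 9 (156bpm 3/4) — PASS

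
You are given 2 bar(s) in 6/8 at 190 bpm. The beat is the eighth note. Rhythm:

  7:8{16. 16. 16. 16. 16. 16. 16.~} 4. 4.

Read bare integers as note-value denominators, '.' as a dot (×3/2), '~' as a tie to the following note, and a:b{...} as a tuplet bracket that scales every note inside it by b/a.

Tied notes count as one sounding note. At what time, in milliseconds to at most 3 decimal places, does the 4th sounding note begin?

note 4 onset = 18/7b = 812.03ms

1. 0.0ms @ 0 + 270.677ms (6/7)
2. 270.677ms @ 6/7 + 270.677ms (6/7)
3. 541.353ms @ 12/7 + 270.677ms (6/7)
4. 812.03ms @ 18/7 + 270.677ms (6/7)
5. 1082.707ms @ 24/7 + 270.677ms (6/7)
6. 1353.383ms @ 30/7 + 270.677ms (6/7)
7. 1624.06ms @ 36/7 + 1218.045ms (27/7)
8. 2842.105ms @ 9 + 947.368ms (3)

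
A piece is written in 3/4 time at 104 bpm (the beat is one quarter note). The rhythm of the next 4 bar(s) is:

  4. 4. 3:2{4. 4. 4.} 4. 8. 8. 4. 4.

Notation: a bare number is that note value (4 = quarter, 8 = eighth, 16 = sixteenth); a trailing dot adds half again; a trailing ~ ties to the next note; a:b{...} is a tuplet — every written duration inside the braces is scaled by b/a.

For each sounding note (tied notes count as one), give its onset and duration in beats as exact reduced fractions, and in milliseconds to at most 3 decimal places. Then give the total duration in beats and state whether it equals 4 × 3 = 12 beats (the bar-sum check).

1) 0.0ms=0b +865.385ms=3/2b
2) 865.385ms=3/2b +865.385ms=3/2b
3) 1730.769ms=3b +576.923ms=1b
4) 2307.692ms=4b +576.923ms=1b
5) 2884.615ms=5b +576.923ms=1b
6) 3461.538ms=6b +865.385ms=3/2b
7) 4326.923ms=15/2b +432.692ms=3/4b
8) 4759.615ms=33/4b +432.692ms=3/4b
9) 5192.308ms=9b +865.385ms=3/2b
10) 6057.692ms=21/2b +865.385ms=3/2b
Σ=12b of 12 (104bpm 3/4) — PASS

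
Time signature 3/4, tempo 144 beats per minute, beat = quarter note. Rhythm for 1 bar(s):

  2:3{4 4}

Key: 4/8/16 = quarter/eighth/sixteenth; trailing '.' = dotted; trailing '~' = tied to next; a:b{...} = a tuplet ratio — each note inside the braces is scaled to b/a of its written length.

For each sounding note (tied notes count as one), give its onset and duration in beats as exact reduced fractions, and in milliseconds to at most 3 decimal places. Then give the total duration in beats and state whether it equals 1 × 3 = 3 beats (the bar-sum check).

1) 0.0ms=0b +625.0ms=3/2b
2) 625.0ms=3/2b +625.0ms=3/2b
Σ=3b of 3 (144bpm 3/4) — PASS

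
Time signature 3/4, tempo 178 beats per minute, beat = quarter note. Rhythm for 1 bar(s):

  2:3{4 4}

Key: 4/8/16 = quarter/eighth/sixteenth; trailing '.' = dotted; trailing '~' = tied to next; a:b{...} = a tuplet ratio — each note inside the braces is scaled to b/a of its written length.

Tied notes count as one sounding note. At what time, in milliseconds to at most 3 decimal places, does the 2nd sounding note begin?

note 2 onset = 3/2b = 505.618ms

1. 0.0ms @ 0 + 505.618ms (3/2)
2. 505.618ms @ 3/2 + 505.618ms (3/2)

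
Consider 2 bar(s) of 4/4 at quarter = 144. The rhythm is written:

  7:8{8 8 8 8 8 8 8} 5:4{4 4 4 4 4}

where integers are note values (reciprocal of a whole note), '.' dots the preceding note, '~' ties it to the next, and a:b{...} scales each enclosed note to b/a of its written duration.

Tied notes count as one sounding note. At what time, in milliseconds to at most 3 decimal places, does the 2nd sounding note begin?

note 2 onset = 4/7b = 238.095ms

1. 0.0ms @ 0 + 238.095ms (4/7)
2. 238.095ms @ 4/7 + 238.095ms (4/7)
3. 476.19ms @ 8/7 + 238.095ms (4/7)
4. 714.286ms @ 12/7 + 238.095ms (4/7)
5. 952.381ms @ 16/7 + 238.095ms (4/7)
6. 1190.476ms @ 20/7 + 238.095ms (4/7)
7. 1428.571ms @ 24/7 + 238.095ms (4/7)
8. 1666.667ms @ 4 + 333.333ms (4/5)
9. 2000.0ms @ 24/5 + 333.333ms (4/5)
10. 2333.333ms @ 28/5 + 333.333ms (4/5)
11. 2666.667ms @ 32/5 + 333.333ms (4/5)
12. 3000.0ms @ 36/5 + 333.333ms (4/5)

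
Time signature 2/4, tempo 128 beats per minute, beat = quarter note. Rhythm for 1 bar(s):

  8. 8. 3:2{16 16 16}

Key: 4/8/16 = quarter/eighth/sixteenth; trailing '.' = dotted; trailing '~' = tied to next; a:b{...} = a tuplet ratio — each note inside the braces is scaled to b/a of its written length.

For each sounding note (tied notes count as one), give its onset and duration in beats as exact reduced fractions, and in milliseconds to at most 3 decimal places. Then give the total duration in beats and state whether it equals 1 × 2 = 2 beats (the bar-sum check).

1) 0.0ms=0b +351.562ms=3/4b
2) 351.562ms=3/4b +351.562ms=3/4b
3) 703.125ms=3/2b +78.125ms=1/6b
4) 781.25ms=5/3b +78.125ms=1/6b
5) 859.375ms=11/6b +78.125ms=1/6b
Σ=2b of 2 (128bpm 2/4) — PASS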